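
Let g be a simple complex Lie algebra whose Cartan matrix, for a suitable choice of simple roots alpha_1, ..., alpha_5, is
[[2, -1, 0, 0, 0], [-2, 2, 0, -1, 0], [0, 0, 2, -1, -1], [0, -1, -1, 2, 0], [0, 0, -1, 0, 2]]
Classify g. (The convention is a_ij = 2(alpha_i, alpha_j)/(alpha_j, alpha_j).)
The matrix has rank 5 with 2's on the diagonal. Reading the off-diagonal entries as Dynkin edges (a single edge where a_ij = a_ji = -1; a double or triple edge where a_ij * a_ji = 2 or 3), the diagram is a chain of 5 nodes with a double edge at one end; the terminal node there is the unique short simple root (B_5). One simple-root ordering that puts it in standard form is (alpha_5, alpha_3, alpha_4, alpha_2, alpha_1). So the algebra is type B_5, i.e. so(11).

type B_5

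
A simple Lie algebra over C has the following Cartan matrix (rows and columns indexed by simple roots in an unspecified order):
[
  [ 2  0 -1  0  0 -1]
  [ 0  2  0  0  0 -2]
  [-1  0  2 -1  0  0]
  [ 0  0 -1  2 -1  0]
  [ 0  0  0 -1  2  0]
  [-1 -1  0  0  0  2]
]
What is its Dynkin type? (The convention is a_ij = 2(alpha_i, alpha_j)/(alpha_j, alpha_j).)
C_6 (sp(12))

The matrix has rank 6 with 2's on the diagonal. Reading the off-diagonal entries as Dynkin edges (a single edge where a_ij = a_ji = -1; a double or triple edge where a_ij * a_ji = 2 or 3), the diagram is a chain of 6 nodes with a double edge at one end; the terminal node there is the unique long simple root (C_6). One simple-root ordering that puts it in standard form is (alpha_5, alpha_4, alpha_3, alpha_1, alpha_6, alpha_2). So the algebra is type C_6, i.e. sp(12).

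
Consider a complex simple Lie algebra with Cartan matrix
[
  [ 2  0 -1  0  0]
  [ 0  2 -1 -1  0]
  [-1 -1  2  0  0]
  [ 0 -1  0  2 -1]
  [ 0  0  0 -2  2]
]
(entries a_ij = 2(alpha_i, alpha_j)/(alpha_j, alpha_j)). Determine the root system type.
The matrix has rank 5 with 2's on the diagonal. Reading the off-diagonal entries as Dynkin edges (a single edge where a_ij = a_ji = -1; a double or triple edge where a_ij * a_ji = 2 or 3), the diagram is a chain of 5 nodes with a double edge at one end; the terminal node there is the unique long simple root (C_5). One simple-root ordering that puts it in standard form is (alpha_1, alpha_3, alpha_2, alpha_4, alpha_5). So the algebra is type C_5, i.e. sp(10).

C_5 (sp(10))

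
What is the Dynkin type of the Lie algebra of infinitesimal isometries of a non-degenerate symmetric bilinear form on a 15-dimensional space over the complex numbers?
B_7 (so(15))

This is so(15) with 15 odd, which has dimension 15(15-1)/2 = 105 and rank (15-1)/2 = 7. In the classification of classical Lie algebras, the orthogonal algebra so(2n+1) in an odd number of variables has type B_n; here n = 7, so the Dynkin diagram is a chain of 7 nodes with a double edge at one end; the terminal node there is the unique short simple root (B_7). Hence the type is B_7.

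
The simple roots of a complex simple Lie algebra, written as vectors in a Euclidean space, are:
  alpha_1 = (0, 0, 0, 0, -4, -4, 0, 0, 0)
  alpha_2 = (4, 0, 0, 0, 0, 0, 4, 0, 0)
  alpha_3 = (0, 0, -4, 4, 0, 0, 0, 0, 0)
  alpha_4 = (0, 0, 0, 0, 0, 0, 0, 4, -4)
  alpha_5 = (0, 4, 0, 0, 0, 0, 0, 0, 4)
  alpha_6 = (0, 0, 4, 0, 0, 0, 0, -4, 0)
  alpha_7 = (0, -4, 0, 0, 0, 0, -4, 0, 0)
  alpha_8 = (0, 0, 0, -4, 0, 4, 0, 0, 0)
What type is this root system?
A_8

Compute the Cartan integers a_ij = 2(alpha_i, alpha_j)/(alpha_j, alpha_j); the resulting 8x8 Cartan matrix is
[[2, 0, 0, 0, 0, 0, 0, -1], [0, 2, 0, 0, 0, 0, -1, 0], [0, 0, 2, 0, 0, -1, 0, -1], [0, 0, 0, 2, -1, -1, 0, 0], [0, 0, 0, -1, 2, 0, -1, 0], [0, 0, -1, -1, 0, 2, 0, 0], [0, -1, 0, 0, -1, 0, 2, 0], [-1, 0, -1, 0, 0, 0, 0, 2]].
All simple roots have the same length, so the diagram is simply laced. The associated Dynkin diagram is a chain of 8 nodes with single edges (A_8), so the type is A_8 (the algebra sl(9)).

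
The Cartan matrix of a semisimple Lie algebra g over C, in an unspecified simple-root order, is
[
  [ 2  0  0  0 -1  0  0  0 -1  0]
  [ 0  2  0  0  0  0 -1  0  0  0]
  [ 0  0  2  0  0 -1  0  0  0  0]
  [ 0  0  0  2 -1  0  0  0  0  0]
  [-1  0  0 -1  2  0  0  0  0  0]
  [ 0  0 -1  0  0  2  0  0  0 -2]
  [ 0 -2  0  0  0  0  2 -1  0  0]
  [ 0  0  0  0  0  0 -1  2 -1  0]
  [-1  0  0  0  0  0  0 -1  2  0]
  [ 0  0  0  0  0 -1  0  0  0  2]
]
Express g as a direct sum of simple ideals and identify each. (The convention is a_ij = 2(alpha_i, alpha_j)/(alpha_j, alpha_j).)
B_3 (so(7)) + B_7 (so(15))

The diagram associated to this matrix has two connected components: the simple roots {alpha_3, alpha_6, alpha_10} form a chain of 3 nodes with a double edge at one end; the terminal node there is the unique short simple root (B_3), and {alpha_1, alpha_2, alpha_4, alpha_5, alpha_7, alpha_8, alpha_9} form a chain of 7 nodes with a double edge at one end; the terminal node there is the unique short simple root (B_7). A semisimple Lie algebra decomposes uniquely as the direct sum of simple ideals, one per connected component of its Dynkin diagram, so g ≅ B_3 ⊕ B_7 (dimension 21 + 105 = 126).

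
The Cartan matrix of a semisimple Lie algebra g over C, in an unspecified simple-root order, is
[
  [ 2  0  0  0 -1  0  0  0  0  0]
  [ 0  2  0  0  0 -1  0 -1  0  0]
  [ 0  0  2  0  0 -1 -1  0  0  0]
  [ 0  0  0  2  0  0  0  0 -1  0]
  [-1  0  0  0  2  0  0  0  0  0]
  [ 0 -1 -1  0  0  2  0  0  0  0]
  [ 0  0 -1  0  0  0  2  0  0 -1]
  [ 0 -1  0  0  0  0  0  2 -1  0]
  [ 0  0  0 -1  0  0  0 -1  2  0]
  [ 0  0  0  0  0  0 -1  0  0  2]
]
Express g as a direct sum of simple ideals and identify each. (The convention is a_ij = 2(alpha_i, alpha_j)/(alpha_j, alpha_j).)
A_2 (sl(3)) ⊕ A_8 (sl(9))

The diagram associated to this matrix has two connected components: the simple roots {alpha_1, alpha_5} form a chain of 2 nodes with single edges (A_2), and {alpha_2, alpha_3, alpha_4, alpha_6, alpha_7, alpha_8, alpha_9, alpha_10} form a chain of 8 nodes with single edges (A_8). A semisimple Lie algebra decomposes uniquely as the direct sum of simple ideals, one per connected component of its Dynkin diagram, so g ≅ A_2 ⊕ A_8 (dimension 8 + 80 = 88).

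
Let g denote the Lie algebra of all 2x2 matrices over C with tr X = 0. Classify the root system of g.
A_1 (sl(2))

This is sl(2), which has dimension 2^2 - 1 = 3 and rank 2 - 1 = 1 (a Cartan subalgebra is the diagonal traceless matrices). In the classification of classical Lie algebras, the special linear algebra sl(n+1) has type A_n; here n = 1, so the Dynkin diagram is a chain of 1 nodes with single edges (A_1). Hence the type is A_1.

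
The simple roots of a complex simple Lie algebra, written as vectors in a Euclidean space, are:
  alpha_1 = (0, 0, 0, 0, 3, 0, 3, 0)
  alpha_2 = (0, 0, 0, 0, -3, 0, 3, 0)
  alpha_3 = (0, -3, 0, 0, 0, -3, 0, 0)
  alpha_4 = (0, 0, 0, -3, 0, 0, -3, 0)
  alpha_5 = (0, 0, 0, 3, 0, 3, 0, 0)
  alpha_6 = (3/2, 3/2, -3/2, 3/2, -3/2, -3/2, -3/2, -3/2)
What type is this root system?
type E_6

Compute the Cartan integers a_ij = 2(alpha_i, alpha_j)/(alpha_j, alpha_j); the resulting 6x6 Cartan matrix is
[[2, 0, 0, -1, 0, -1], [0, 2, 0, -1, 0, 0], [0, 0, 2, 0, -1, 0], [-1, -1, 0, 2, -1, 0], [0, 0, -1, -1, 2, 0], [-1, 0, 0, 0, 0, 2]].
All simple roots have the same length, so the diagram is simply laced. The associated Dynkin diagram is a chain of 5 nodes with one extra node attached to the third node from one end (E_6), so the type is E_6.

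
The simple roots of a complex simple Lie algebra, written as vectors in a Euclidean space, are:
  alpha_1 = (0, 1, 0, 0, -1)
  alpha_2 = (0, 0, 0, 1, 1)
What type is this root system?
Compute the Cartan integers a_ij = 2(alpha_i, alpha_j)/(alpha_j, alpha_j); the resulting 2x2 Cartan matrix is
[[2, -1], [-1, 2]].
All simple roots have the same length, so the diagram is simply laced. The associated Dynkin diagram is a chain of 2 nodes with single edges (A_2), so the type is A_2 (the algebra sl(3)).

A2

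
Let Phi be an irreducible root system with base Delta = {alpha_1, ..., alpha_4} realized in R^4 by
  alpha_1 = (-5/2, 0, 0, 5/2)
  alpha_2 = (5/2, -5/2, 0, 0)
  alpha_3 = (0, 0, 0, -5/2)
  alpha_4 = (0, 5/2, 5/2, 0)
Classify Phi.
B_4

Compute the Cartan integers a_ij = 2(alpha_i, alpha_j)/(alpha_j, alpha_j); the resulting 4x4 Cartan matrix is
[[2, -1, -2, 0], [-1, 2, 0, -1], [-1, 0, 2, 0], [0, -1, 0, 2]].
The roots have two lengths (squared-length ratio 2:1); the short ones are alpha_{3}. The associated Dynkin diagram is a chain of 4 nodes with a double edge at one end; the terminal node there is the unique short simple root (B_4), so the type is B_4 (the algebra so(9)).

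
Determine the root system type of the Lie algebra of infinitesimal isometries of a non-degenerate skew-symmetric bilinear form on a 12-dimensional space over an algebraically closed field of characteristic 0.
This is sp(12), which has dimension 12(12+1)/2 = 78 and rank 12/2 = 6. In the classification of classical Lie algebras, the symplectic algebra sp(2n) has type C_n; here n = 6, so the Dynkin diagram is a chain of 6 nodes with a double edge at one end; the terminal node there is the unique long simple root (C_6). Hence the type is C_6.

C_6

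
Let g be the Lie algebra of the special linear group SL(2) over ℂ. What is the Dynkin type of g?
A_1

This is sl(2), which has dimension 2^2 - 1 = 3 and rank 2 - 1 = 1 (a Cartan subalgebra is the diagonal traceless matrices). In the classification of classical Lie algebras, the special linear algebra sl(n+1) has type A_n; here n = 1, so the Dynkin diagram is a chain of 1 nodes with single edges (A_1). Hence the type is A_1.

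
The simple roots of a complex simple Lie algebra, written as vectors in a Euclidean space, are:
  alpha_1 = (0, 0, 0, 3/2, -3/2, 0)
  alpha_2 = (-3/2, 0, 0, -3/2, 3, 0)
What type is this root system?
type G_2

Compute the Cartan integers a_ij = 2(alpha_i, alpha_j)/(alpha_j, alpha_j); the resulting 2x2 Cartan matrix is
[[2, -1], [-3, 2]].
The roots have two lengths (squared-length ratio 3:1); the short ones are alpha_{1}. The associated Dynkin diagram is two nodes joined by a triple edge (G_2), so the type is G_2.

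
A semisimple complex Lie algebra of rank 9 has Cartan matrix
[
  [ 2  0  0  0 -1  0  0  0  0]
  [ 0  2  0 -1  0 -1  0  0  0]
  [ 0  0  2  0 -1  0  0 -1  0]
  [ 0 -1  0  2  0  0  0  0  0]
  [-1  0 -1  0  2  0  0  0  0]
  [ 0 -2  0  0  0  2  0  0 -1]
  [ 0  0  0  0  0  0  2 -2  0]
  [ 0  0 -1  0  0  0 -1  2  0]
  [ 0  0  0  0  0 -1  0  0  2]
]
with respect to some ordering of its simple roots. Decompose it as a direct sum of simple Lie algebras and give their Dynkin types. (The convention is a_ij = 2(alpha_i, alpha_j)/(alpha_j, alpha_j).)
C_5 (sp(10)) + F_4

The diagram associated to this matrix has two connected components: the simple roots {alpha_1, alpha_3, alpha_5, alpha_7, alpha_8} form a chain of 5 nodes with a double edge at one end; the terminal node there is the unique long simple root (C_5), and {alpha_2, alpha_4, alpha_6, alpha_9} form a chain of 4 nodes with a double edge between the middle two (F_4). A semisimple Lie algebra decomposes uniquely as the direct sum of simple ideals, one per connected component of its Dynkin diagram, so g ≅ C_5 ⊕ F_4 (dimension 55 + 52 = 107).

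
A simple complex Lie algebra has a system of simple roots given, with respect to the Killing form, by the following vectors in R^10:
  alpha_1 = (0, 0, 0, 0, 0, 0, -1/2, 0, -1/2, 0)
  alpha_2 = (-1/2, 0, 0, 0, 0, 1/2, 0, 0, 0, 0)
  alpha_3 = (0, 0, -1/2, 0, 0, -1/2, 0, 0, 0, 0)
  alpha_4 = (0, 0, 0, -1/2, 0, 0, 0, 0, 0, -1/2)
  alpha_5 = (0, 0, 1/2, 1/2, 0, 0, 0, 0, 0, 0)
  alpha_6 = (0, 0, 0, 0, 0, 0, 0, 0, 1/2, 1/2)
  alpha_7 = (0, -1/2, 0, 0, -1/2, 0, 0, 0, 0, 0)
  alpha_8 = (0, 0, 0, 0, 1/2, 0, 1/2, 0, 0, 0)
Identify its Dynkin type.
Compute the Cartan integers a_ij = 2(alpha_i, alpha_j)/(alpha_j, alpha_j); the resulting 8x8 Cartan matrix is
[[2, 0, 0, 0, 0, -1, 0, -1], [0, 2, -1, 0, 0, 0, 0, 0], [0, -1, 2, 0, -1, 0, 0, 0], [0, 0, 0, 2, -1, -1, 0, 0], [0, 0, -1, -1, 2, 0, 0, 0], [-1, 0, 0, -1, 0, 2, 0, 0], [0, 0, 0, 0, 0, 0, 2, -1], [-1, 0, 0, 0, 0, 0, -1, 2]].
All simple roots have the same length, so the diagram is simply laced. The associated Dynkin diagram is a chain of 8 nodes with single edges (A_8), so the type is A_8 (the algebra sl(9)).

type A_8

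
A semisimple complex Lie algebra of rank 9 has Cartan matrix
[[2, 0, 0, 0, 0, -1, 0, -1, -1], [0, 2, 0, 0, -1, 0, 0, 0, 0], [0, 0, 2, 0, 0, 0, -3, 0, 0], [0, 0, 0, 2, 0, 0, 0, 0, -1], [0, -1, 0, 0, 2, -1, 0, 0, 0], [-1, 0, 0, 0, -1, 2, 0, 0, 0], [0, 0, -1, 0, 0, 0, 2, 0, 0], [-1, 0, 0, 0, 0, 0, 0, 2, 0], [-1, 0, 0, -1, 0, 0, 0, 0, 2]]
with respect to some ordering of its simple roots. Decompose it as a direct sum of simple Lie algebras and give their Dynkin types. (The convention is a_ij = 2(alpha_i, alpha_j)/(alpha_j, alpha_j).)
E_7 ⊕ G_2

The diagram associated to this matrix has two connected components: the simple roots {alpha_1, alpha_2, alpha_4, alpha_5, alpha_6, alpha_8, alpha_9} form a chain of 6 nodes with one extra node attached to the third node from one end (E_7), and {alpha_3, alpha_7} form two nodes joined by a triple edge (G_2). A semisimple Lie algebra decomposes uniquely as the direct sum of simple ideals, one per connected component of its Dynkin diagram, so g ≅ E_7 ⊕ G_2 (dimension 133 + 14 = 147).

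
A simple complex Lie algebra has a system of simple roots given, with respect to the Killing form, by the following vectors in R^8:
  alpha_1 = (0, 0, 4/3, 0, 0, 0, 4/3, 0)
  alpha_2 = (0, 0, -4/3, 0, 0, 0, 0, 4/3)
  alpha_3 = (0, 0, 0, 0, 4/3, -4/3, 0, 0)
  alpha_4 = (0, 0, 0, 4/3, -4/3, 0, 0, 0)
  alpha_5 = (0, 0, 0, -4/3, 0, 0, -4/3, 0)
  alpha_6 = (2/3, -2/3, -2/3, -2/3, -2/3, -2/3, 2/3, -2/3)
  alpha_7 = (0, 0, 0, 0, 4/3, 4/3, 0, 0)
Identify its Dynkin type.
Compute the Cartan integers a_ij = 2(alpha_i, alpha_j)/(alpha_j, alpha_j); the resulting 7x7 Cartan matrix is
[[2, -1, 0, 0, -1, 0, 0], [-1, 2, 0, 0, 0, 0, 0], [0, 0, 2, -1, 0, 0, 0], [0, 0, -1, 2, -1, 0, -1], [-1, 0, 0, -1, 2, 0, 0], [0, 0, 0, 0, 0, 2, -1], [0, 0, 0, -1, 0, -1, 2]].
All simple roots have the same length, so the diagram is simply laced. The associated Dynkin diagram is a chain of 6 nodes with one extra node attached to the third node from one end (E_7), so the type is E_7.

E_7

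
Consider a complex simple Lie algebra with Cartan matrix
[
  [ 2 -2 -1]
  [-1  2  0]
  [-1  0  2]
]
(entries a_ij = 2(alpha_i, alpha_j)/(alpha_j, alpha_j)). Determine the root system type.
B_3 (so(7))

The matrix has rank 3 with 2's on the diagonal. Reading the off-diagonal entries as Dynkin edges (a single edge where a_ij = a_ji = -1; a double or triple edge where a_ij * a_ji = 2 or 3), the diagram is a chain of 3 nodes with a double edge at one end; the terminal node there is the unique short simple root (B_3). One simple-root ordering that puts it in standard form is (alpha_3, alpha_1, alpha_2). So the algebra is type B_3, i.e. so(7).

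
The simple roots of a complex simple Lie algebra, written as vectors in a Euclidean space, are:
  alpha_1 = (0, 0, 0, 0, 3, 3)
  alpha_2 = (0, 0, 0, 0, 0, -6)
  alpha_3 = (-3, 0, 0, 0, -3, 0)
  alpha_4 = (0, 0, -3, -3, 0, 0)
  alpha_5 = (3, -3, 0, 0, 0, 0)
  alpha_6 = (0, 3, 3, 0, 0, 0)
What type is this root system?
C_6 (sp(12))

Compute the Cartan integers a_ij = 2(alpha_i, alpha_j)/(alpha_j, alpha_j); the resulting 6x6 Cartan matrix is
[[2, -1, -1, 0, 0, 0], [-2, 2, 0, 0, 0, 0], [-1, 0, 2, 0, -1, 0], [0, 0, 0, 2, 0, -1], [0, 0, -1, 0, 2, -1], [0, 0, 0, -1, -1, 2]].
The roots have two lengths (squared-length ratio 2:1); the short ones are alpha_{1,3,4,5,6}. The associated Dynkin diagram is a chain of 6 nodes with a double edge at one end; the terminal node there is the unique long simple root (C_6), so the type is C_6 (the algebra sp(12)).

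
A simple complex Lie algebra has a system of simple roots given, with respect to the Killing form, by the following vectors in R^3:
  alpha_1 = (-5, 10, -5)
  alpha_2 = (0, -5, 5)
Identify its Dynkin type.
G2

Compute the Cartan integers a_ij = 2(alpha_i, alpha_j)/(alpha_j, alpha_j); the resulting 2x2 Cartan matrix is
[[2, -3], [-1, 2]].
The roots have two lengths (squared-length ratio 3:1); the short ones are alpha_{2}. The associated Dynkin diagram is two nodes joined by a triple edge (G_2), so the type is G_2.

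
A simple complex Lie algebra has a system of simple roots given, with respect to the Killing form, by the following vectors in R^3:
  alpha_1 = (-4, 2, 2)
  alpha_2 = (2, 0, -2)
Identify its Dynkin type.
Compute the Cartan integers a_ij = 2(alpha_i, alpha_j)/(alpha_j, alpha_j); the resulting 2x2 Cartan matrix is
[[2, -3], [-1, 2]].
The roots have two lengths (squared-length ratio 3:1); the short ones are alpha_{2}. The associated Dynkin diagram is two nodes joined by a triple edge (G_2), so the type is G_2.

G_2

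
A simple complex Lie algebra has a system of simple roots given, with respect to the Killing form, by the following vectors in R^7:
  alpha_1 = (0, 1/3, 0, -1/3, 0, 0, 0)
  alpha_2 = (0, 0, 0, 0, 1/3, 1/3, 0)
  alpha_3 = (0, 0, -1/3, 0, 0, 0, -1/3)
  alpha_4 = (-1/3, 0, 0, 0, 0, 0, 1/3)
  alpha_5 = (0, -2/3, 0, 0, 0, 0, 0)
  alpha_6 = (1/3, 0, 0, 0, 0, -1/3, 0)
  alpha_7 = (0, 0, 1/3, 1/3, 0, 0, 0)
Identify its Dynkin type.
C7

Compute the Cartan integers a_ij = 2(alpha_i, alpha_j)/(alpha_j, alpha_j); the resulting 7x7 Cartan matrix is
[[2, 0, 0, 0, -1, 0, -1], [0, 2, 0, 0, 0, -1, 0], [0, 0, 2, -1, 0, 0, -1], [0, 0, -1, 2, 0, -1, 0], [-2, 0, 0, 0, 2, 0, 0], [0, -1, 0, -1, 0, 2, 0], [-1, 0, -1, 0, 0, 0, 2]].
The roots have two lengths (squared-length ratio 2:1); the short ones are alpha_{1,2,3,4,6,7}. The associated Dynkin diagram is a chain of 7 nodes with a double edge at one end; the terminal node there is the unique long simple root (C_7), so the type is C_7 (the algebra sp(14)).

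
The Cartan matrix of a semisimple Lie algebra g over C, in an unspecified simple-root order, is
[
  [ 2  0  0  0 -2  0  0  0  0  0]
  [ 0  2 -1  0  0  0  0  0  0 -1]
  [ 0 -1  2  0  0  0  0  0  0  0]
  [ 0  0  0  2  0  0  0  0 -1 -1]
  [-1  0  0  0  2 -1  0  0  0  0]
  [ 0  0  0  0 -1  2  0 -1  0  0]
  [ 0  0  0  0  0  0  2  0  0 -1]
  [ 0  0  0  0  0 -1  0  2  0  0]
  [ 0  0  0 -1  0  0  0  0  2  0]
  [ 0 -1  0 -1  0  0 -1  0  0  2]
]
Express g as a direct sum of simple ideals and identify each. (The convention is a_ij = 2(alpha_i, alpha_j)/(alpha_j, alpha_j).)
The diagram associated to this matrix has two connected components: the simple roots {alpha_1, alpha_5, alpha_6, alpha_8} form a chain of 4 nodes with a double edge at one end; the terminal node there is the unique long simple root (C_4), and {alpha_2, alpha_3, alpha_4, alpha_7, alpha_9, alpha_10} form a chain of 5 nodes with one extra node attached to the third node from one end (E_6). A semisimple Lie algebra decomposes uniquely as the direct sum of simple ideals, one per connected component of its Dynkin diagram, so g ≅ C_4 ⊕ E_6 (dimension 36 + 78 = 114).

C_4 (sp(8)) + E_6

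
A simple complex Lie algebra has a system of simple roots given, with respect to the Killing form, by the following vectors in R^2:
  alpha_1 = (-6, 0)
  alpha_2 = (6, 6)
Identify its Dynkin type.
B_2 (so(5))

Compute the Cartan integers a_ij = 2(alpha_i, alpha_j)/(alpha_j, alpha_j); the resulting 2x2 Cartan matrix is
[[2, -1], [-2, 2]].
The roots have two lengths (squared-length ratio 2:1); the short ones are alpha_{1}. The associated Dynkin diagram is a chain of 2 nodes with a double edge at one end; the terminal node there is the unique short simple root (B_2), so the type is B_2 (the algebra so(5)).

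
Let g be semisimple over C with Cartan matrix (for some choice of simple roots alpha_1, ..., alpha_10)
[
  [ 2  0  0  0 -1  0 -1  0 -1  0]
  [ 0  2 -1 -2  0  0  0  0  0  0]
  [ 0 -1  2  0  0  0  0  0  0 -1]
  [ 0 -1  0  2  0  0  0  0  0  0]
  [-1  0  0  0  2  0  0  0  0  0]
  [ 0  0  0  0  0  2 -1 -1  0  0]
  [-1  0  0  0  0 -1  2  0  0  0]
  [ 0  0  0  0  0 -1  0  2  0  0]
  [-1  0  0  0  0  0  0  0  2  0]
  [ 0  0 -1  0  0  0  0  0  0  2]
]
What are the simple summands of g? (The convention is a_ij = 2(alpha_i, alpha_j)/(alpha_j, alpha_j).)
B_4 ⊕ D_6

The diagram associated to this matrix has two connected components: the simple roots {alpha_2, alpha_3, alpha_4, alpha_10} form a chain of 4 nodes with a double edge at one end; the terminal node there is the unique short simple root (B_4), and {alpha_1, alpha_5, alpha_6, alpha_7, alpha_8, alpha_9} form a chain of 4 nodes with a fork of two nodes at one end (D_6). A semisimple Lie algebra decomposes uniquely as the direct sum of simple ideals, one per connected component of its Dynkin diagram, so g ≅ B_4 ⊕ D_6 (dimension 36 + 66 = 102).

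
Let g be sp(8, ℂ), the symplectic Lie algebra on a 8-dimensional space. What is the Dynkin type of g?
C_4

This is sp(8), which has dimension 8(8+1)/2 = 36 and rank 8/2 = 4. In the classification of classical Lie algebras, the symplectic algebra sp(2n) has type C_n; here n = 4, so the Dynkin diagram is a chain of 4 nodes with a double edge at one end; the terminal node there is the unique long simple root (C_4). Hence the type is C_4.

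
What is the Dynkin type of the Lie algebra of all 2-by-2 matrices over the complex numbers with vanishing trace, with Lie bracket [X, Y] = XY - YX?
type A_1

This is sl(2), which has dimension 2^2 - 1 = 3 and rank 2 - 1 = 1 (a Cartan subalgebra is the diagonal traceless matrices). In the classification of classical Lie algebras, the special linear algebra sl(n+1) has type A_n; here n = 1, so the Dynkin diagram is a chain of 1 nodes with single edges (A_1). Hence the type is A_1.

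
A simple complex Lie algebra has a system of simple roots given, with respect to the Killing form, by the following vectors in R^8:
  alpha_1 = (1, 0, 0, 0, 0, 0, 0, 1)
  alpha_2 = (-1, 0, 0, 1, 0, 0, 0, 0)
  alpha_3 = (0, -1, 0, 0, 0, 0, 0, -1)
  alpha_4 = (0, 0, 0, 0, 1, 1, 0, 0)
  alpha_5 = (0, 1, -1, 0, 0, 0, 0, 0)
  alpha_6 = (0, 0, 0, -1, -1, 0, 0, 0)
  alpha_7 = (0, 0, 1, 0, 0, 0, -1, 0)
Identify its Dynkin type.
Compute the Cartan integers a_ij = 2(alpha_i, alpha_j)/(alpha_j, alpha_j); the resulting 7x7 Cartan matrix is
[[2, -1, -1, 0, 0, 0, 0], [-1, 2, 0, 0, 0, -1, 0], [-1, 0, 2, 0, -1, 0, 0], [0, 0, 0, 2, 0, -1, 0], [0, 0, -1, 0, 2, 0, -1], [0, -1, 0, -1, 0, 2, 0], [0, 0, 0, 0, -1, 0, 2]].
All simple roots have the same length, so the diagram is simply laced. The associated Dynkin diagram is a chain of 7 nodes with single edges (A_7), so the type is A_7 (the algebra sl(8)).

A_7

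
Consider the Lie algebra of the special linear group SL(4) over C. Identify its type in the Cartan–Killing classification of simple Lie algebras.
A_3

This is sl(4), which has dimension 4^2 - 1 = 15 and rank 4 - 1 = 3 (a Cartan subalgebra is the diagonal traceless matrices). In the classification of classical Lie algebras, the special linear algebra sl(n+1) has type A_n; here n = 3, so the Dynkin diagram is a chain of 3 nodes with single edges (A_3). Hence the type is A_3.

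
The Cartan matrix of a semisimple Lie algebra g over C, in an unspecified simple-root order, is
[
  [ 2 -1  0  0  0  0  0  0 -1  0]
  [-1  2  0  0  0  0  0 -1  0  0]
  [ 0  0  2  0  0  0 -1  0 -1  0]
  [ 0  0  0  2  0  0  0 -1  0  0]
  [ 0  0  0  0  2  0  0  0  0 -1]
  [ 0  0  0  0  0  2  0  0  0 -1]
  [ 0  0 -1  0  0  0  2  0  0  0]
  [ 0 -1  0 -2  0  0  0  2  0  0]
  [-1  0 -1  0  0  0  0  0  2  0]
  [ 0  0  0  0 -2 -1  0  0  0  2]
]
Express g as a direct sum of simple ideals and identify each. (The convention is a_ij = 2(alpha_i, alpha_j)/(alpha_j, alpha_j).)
The diagram associated to this matrix has two connected components: the simple roots {alpha_5, alpha_6, alpha_10} form a chain of 3 nodes with a double edge at one end; the terminal node there is the unique short simple root (B_3), and {alpha_1, alpha_2, alpha_3, alpha_4, alpha_7, alpha_8, alpha_9} form a chain of 7 nodes with a double edge at one end; the terminal node there is the unique short simple root (B_7). A semisimple Lie algebra decomposes uniquely as the direct sum of simple ideals, one per connected component of its Dynkin diagram, so g ≅ B_3 ⊕ B_7 (dimension 21 + 105 = 126).

B3 + B7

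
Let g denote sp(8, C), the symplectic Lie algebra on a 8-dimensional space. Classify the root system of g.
This is sp(8), which has dimension 8(8+1)/2 = 36 and rank 8/2 = 4. In the classification of classical Lie algebras, the symplectic algebra sp(2n) has type C_n; here n = 4, so the Dynkin diagram is a chain of 4 nodes with a double edge at one end; the terminal node there is the unique long simple root (C_4). Hence the type is C_4.

C_4 (sp(8))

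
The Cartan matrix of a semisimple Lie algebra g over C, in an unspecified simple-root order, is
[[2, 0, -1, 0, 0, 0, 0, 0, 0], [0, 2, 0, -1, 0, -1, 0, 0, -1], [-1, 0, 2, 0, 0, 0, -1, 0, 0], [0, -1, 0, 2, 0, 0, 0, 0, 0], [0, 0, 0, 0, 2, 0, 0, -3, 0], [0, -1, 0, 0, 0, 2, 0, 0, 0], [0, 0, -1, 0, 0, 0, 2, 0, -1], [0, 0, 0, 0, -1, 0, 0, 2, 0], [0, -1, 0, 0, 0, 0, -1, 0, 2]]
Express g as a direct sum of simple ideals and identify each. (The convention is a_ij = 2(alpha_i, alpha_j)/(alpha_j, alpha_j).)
The diagram associated to this matrix has two connected components: the simple roots {alpha_1, alpha_2, alpha_3, alpha_4, alpha_6, alpha_7, alpha_9} form a chain of 5 nodes with a fork of two nodes at one end (D_7), and {alpha_5, alpha_8} form two nodes joined by a triple edge (G_2). A semisimple Lie algebra decomposes uniquely as the direct sum of simple ideals, one per connected component of its Dynkin diagram, so g ≅ D_7 ⊕ G_2 (dimension 91 + 14 = 105).

D_7 + G_2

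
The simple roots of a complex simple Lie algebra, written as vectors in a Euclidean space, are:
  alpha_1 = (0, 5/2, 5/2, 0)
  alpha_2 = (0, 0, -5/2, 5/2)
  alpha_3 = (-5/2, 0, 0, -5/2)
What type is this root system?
type A_3

Compute the Cartan integers a_ij = 2(alpha_i, alpha_j)/(alpha_j, alpha_j); the resulting 3x3 Cartan matrix is
[[2, -1, 0], [-1, 2, -1], [0, -1, 2]].
All simple roots have the same length, so the diagram is simply laced. The associated Dynkin diagram is a chain of 3 nodes with single edges (A_3), so the type is A_3 (the algebra sl(4)).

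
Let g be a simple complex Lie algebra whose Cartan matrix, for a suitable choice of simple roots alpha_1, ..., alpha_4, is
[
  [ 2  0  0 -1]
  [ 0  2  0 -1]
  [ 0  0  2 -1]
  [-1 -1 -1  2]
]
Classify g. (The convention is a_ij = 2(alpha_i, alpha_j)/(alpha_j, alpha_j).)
D4

The matrix has rank 4 with 2's on the diagonal. Reading the off-diagonal entries as Dynkin edges (a single edge where a_ij = a_ji = -1; a double or triple edge where a_ij * a_ji = 2 or 3), the diagram is a chain of 2 nodes with a fork of two nodes at one end (D_4). One simple-root ordering that puts it in standard form is (alpha_3, alpha_4, alpha_1, alpha_2). So the algebra is type D_4, i.e. so(8).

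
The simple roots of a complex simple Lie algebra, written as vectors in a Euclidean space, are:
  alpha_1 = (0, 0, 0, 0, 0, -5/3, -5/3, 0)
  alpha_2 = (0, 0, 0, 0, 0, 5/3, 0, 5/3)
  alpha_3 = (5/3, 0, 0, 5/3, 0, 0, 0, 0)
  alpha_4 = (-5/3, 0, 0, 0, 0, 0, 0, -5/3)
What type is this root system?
Compute the Cartan integers a_ij = 2(alpha_i, alpha_j)/(alpha_j, alpha_j); the resulting 4x4 Cartan matrix is
[[2, -1, 0, 0], [-1, 2, 0, -1], [0, 0, 2, -1], [0, -1, -1, 2]].
All simple roots have the same length, so the diagram is simply laced. The associated Dynkin diagram is a chain of 4 nodes with single edges (A_4), so the type is A_4 (the algebra sl(5)).

A4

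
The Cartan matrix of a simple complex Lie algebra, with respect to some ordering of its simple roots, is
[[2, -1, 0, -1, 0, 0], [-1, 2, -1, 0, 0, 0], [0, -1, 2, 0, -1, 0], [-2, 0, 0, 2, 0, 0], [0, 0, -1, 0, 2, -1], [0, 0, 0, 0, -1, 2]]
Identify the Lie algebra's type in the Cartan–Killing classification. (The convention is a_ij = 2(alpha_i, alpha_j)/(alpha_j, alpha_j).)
The matrix has rank 6 with 2's on the diagonal. Reading the off-diagonal entries as Dynkin edges (a single edge where a_ij = a_ji = -1; a double or triple edge where a_ij * a_ji = 2 or 3), the diagram is a chain of 6 nodes with a double edge at one end; the terminal node there is the unique long simple root (C_6). One simple-root ordering that puts it in standard form is (alpha_6, alpha_5, alpha_3, alpha_2, alpha_1, alpha_4). So the algebra is type C_6, i.e. sp(12).

type C_6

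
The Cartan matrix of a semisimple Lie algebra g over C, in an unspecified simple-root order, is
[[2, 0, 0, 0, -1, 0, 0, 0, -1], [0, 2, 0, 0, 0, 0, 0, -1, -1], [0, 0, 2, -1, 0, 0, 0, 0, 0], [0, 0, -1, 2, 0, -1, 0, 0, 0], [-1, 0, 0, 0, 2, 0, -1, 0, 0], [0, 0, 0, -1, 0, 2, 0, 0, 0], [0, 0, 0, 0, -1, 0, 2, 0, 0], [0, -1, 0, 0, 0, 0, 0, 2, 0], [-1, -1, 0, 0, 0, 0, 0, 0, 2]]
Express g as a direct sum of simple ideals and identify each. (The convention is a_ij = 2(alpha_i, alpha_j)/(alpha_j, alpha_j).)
The diagram associated to this matrix has two connected components: the simple roots {alpha_3, alpha_4, alpha_6} form a chain of 3 nodes with single edges (A_3), and {alpha_1, alpha_2, alpha_5, alpha_7, alpha_8, alpha_9} form a chain of 6 nodes with single edges (A_6). A semisimple Lie algebra decomposes uniquely as the direct sum of simple ideals, one per connected component of its Dynkin diagram, so g ≅ A_3 ⊕ A_6 (dimension 15 + 48 = 63).

A3 + A6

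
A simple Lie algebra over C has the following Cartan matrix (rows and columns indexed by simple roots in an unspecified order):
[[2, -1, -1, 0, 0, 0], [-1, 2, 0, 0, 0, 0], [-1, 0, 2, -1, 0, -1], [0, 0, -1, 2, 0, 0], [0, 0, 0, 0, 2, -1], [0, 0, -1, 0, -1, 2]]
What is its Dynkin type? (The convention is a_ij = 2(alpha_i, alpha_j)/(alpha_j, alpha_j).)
E_6

The matrix has rank 6 with 2's on the diagonal. Reading the off-diagonal entries as Dynkin edges (a single edge where a_ij = a_ji = -1; a double or triple edge where a_ij * a_ji = 2 or 3), the diagram is a chain of 5 nodes with one extra node attached to the third node from one end (E_6). One simple-root ordering that puts it in standard form is (alpha_5, alpha_4, alpha_6, alpha_3, alpha_1, alpha_2). So the algebra is type E_6.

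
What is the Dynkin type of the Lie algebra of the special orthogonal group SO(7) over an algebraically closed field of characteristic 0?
This is so(7) with 7 odd, which has dimension 7(7-1)/2 = 21 and rank (7-1)/2 = 3. In the classification of classical Lie algebras, the orthogonal algebra so(2n+1) in an odd number of variables has type B_n; here n = 3, so the Dynkin diagram is a chain of 3 nodes with a double edge at one end; the terminal node there is the unique short simple root (B_3). Hence the type is B_3.

type B_3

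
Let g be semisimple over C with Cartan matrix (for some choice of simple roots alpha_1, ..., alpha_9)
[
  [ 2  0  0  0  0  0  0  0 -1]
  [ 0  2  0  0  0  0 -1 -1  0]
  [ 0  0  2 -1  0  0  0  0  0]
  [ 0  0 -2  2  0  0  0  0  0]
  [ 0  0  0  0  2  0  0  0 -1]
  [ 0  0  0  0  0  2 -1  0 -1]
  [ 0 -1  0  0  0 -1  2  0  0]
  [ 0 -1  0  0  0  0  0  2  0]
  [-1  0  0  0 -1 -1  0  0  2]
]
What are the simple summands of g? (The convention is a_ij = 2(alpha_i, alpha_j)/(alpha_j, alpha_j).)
The diagram associated to this matrix has two connected components: the simple roots {alpha_3, alpha_4} form a chain of 2 nodes with a double edge at one end; the terminal node there is the unique short simple root (B_2), and {alpha_1, alpha_2, alpha_5, alpha_6, alpha_7, alpha_8, alpha_9} form a chain of 5 nodes with a fork of two nodes at one end (D_7). A semisimple Lie algebra decomposes uniquely as the direct sum of simple ideals, one per connected component of its Dynkin diagram, so g ≅ B_2 ⊕ D_7 (dimension 10 + 91 = 101).

B2 + D7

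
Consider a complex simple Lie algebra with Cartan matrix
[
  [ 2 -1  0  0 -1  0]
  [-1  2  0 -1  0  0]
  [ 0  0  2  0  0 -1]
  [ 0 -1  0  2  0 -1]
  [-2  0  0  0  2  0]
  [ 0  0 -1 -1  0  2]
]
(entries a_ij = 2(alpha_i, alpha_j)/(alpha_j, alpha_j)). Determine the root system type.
type C_6

The matrix has rank 6 with 2's on the diagonal. Reading the off-diagonal entries as Dynkin edges (a single edge where a_ij = a_ji = -1; a double or triple edge where a_ij * a_ji = 2 or 3), the diagram is a chain of 6 nodes with a double edge at one end; the terminal node there is the unique long simple root (C_6). One simple-root ordering that puts it in standard form is (alpha_3, alpha_6, alpha_4, alpha_2, alpha_1, alpha_5). So the algebra is type C_6, i.e. sp(12).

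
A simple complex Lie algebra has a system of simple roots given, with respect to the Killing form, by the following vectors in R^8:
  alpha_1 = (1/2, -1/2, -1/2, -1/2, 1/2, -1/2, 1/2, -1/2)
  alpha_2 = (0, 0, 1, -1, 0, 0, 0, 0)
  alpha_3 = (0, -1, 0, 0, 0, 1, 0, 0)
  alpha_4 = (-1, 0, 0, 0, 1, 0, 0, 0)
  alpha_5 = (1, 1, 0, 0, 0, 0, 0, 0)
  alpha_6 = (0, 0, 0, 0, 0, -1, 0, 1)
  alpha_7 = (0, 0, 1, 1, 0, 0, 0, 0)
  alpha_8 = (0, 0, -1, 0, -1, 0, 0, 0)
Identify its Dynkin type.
E8

Compute the Cartan integers a_ij = 2(alpha_i, alpha_j)/(alpha_j, alpha_j); the resulting 8x8 Cartan matrix is
[[2, 0, 0, 0, 0, 0, -1, 0], [0, 2, 0, 0, 0, 0, 0, -1], [0, 0, 2, 0, -1, -1, 0, 0], [0, 0, 0, 2, -1, 0, 0, -1], [0, 0, -1, -1, 2, 0, 0, 0], [0, 0, -1, 0, 0, 2, 0, 0], [-1, 0, 0, 0, 0, 0, 2, -1], [0, -1, 0, -1, 0, 0, -1, 2]].
All simple roots have the same length, so the diagram is simply laced. The associated Dynkin diagram is a chain of 7 nodes with one extra node attached to the third node from one end (E_8), so the type is E_8.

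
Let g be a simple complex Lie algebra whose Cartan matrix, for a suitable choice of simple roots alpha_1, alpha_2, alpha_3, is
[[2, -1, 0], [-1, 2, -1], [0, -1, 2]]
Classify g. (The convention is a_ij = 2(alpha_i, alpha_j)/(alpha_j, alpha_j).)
A3

The matrix has rank 3 with 2's on the diagonal. Reading the off-diagonal entries as Dynkin edges (a single edge where a_ij = a_ji = -1; a double or triple edge where a_ij * a_ji = 2 or 3), the diagram is a chain of 3 nodes with single edges (A_3). One simple-root ordering that puts it in standard form is (alpha_3, alpha_2, alpha_1). So the algebra is type A_3, i.e. sl(4).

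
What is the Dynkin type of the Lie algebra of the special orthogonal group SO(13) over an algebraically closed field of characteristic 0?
B_6

This is so(13) with 13 odd, which has dimension 13(13-1)/2 = 78 and rank (13-1)/2 = 6. In the classification of classical Lie algebras, the orthogonal algebra so(2n+1) in an odd number of variables has type B_n; here n = 6, so the Dynkin diagram is a chain of 6 nodes with a double edge at one end; the terminal node there is the unique short simple root (B_6). Hence the type is B_6.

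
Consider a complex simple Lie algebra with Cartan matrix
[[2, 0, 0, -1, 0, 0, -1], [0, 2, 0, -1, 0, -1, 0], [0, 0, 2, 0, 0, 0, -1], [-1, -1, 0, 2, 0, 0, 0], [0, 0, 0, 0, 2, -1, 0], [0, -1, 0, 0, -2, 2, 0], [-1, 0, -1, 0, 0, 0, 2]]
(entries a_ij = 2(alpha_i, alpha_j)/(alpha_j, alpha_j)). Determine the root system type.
The matrix has rank 7 with 2's on the diagonal. Reading the off-diagonal entries as Dynkin edges (a single edge where a_ij = a_ji = -1; a double or triple edge where a_ij * a_ji = 2 or 3), the diagram is a chain of 7 nodes with a double edge at one end; the terminal node there is the unique short simple root (B_7). One simple-root ordering that puts it in standard form is (alpha_3, alpha_7, alpha_1, alpha_4, alpha_2, alpha_6, alpha_5). So the algebra is type B_7, i.e. so(15).

B_7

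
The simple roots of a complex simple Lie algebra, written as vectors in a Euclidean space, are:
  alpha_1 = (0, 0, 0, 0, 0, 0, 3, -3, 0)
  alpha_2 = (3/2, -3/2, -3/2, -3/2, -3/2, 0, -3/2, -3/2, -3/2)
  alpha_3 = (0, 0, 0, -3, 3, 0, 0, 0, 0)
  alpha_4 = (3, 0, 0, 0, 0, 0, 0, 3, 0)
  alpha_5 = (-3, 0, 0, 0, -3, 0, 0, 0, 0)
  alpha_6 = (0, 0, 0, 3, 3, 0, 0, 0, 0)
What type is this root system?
Compute the Cartan integers a_ij = 2(alpha_i, alpha_j)/(alpha_j, alpha_j); the resulting 6x6 Cartan matrix is
[[2, 0, 0, -1, 0, 0], [0, 2, 0, 0, 0, -1], [0, 0, 2, 0, -1, 0], [-1, 0, 0, 2, -1, 0], [0, 0, -1, -1, 2, -1], [0, -1, 0, 0, -1, 2]].
All simple roots have the same length, so the diagram is simply laced. The associated Dynkin diagram is a chain of 5 nodes with one extra node attached to the third node from one end (E_6), so the type is E_6.

E6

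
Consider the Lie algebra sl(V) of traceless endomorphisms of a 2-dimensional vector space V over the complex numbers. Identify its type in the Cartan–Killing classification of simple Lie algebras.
A1

This is sl(2), which has dimension 2^2 - 1 = 3 and rank 2 - 1 = 1 (a Cartan subalgebra is the diagonal traceless matrices). In the classification of classical Lie algebras, the special linear algebra sl(n+1) has type A_n; here n = 1, so the Dynkin diagram is a chain of 1 nodes with single edges (A_1). Hence the type is A_1.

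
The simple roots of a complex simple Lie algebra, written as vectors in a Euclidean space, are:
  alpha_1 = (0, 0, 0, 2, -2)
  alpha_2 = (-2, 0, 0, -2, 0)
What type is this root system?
Compute the Cartan integers a_ij = 2(alpha_i, alpha_j)/(alpha_j, alpha_j); the resulting 2x2 Cartan matrix is
[[2, -1], [-1, 2]].
All simple roots have the same length, so the diagram is simply laced. The associated Dynkin diagram is a chain of 2 nodes with single edges (A_2), so the type is A_2 (the algebra sl(3)).

A2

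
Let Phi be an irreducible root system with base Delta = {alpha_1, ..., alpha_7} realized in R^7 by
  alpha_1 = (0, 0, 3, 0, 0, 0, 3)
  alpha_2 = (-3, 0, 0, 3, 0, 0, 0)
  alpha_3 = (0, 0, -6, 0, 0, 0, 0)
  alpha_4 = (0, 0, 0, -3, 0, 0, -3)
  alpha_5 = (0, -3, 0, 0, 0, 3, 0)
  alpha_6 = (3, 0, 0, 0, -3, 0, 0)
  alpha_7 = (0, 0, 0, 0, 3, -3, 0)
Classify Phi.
Compute the Cartan integers a_ij = 2(alpha_i, alpha_j)/(alpha_j, alpha_j); the resulting 7x7 Cartan matrix is
[[2, 0, -1, -1, 0, 0, 0], [0, 2, 0, -1, 0, -1, 0], [-2, 0, 2, 0, 0, 0, 0], [-1, -1, 0, 2, 0, 0, 0], [0, 0, 0, 0, 2, 0, -1], [0, -1, 0, 0, 0, 2, -1], [0, 0, 0, 0, -1, -1, 2]].
The roots have two lengths (squared-length ratio 2:1); the short ones are alpha_{1,2,4,5,6,7}. The associated Dynkin diagram is a chain of 7 nodes with a double edge at one end; the terminal node there is the unique long simple root (C_7), so the type is C_7 (the algebra sp(14)).

C_7 (sp(14))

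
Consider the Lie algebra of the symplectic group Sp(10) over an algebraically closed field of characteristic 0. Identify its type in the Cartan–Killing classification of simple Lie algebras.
This is sp(10), which has dimension 10(10+1)/2 = 55 and rank 10/2 = 5. In the classification of classical Lie algebras, the symplectic algebra sp(2n) has type C_n; here n = 5, so the Dynkin diagram is a chain of 5 nodes with a double edge at one end; the terminal node there is the unique long simple root (C_5). Hence the type is C_5.

C5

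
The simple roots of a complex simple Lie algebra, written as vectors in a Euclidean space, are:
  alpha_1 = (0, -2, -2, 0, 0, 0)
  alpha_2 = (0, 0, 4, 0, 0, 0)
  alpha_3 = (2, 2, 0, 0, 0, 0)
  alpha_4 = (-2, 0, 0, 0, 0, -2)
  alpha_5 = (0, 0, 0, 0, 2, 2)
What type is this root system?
Compute the Cartan integers a_ij = 2(alpha_i, alpha_j)/(alpha_j, alpha_j); the resulting 5x5 Cartan matrix is
[[2, -1, -1, 0, 0], [-2, 2, 0, 0, 0], [-1, 0, 2, -1, 0], [0, 0, -1, 2, -1], [0, 0, 0, -1, 2]].
The roots have two lengths (squared-length ratio 2:1); the short ones are alpha_{1,3,4,5}. The associated Dynkin diagram is a chain of 5 nodes with a double edge at one end; the terminal node there is the unique long simple root (C_5), so the type is C_5 (the algebra sp(10)).

C5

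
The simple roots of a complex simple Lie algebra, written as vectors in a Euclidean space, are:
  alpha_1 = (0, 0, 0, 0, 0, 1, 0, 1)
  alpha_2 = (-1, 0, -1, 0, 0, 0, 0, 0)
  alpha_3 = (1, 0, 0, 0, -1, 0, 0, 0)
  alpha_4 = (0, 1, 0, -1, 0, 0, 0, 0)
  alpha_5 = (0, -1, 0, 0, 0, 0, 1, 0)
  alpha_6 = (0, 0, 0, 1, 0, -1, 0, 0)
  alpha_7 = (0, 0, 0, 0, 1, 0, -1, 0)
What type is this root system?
type A_7

Compute the Cartan integers a_ij = 2(alpha_i, alpha_j)/(alpha_j, alpha_j); the resulting 7x7 Cartan matrix is
[[2, 0, 0, 0, 0, -1, 0], [0, 2, -1, 0, 0, 0, 0], [0, -1, 2, 0, 0, 0, -1], [0, 0, 0, 2, -1, -1, 0], [0, 0, 0, -1, 2, 0, -1], [-1, 0, 0, -1, 0, 2, 0], [0, 0, -1, 0, -1, 0, 2]].
All simple roots have the same length, so the diagram is simply laced. The associated Dynkin diagram is a chain of 7 nodes with single edges (A_7), so the type is A_7 (the algebra sl(8)).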